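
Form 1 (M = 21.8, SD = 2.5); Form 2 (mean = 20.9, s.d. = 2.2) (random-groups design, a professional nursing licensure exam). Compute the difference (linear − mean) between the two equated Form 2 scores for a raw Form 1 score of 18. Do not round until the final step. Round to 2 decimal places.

Mean-equated: 18 + (20.9 − 21.8) = 17.10
Linear-equated: (2.2/2.5)(18 − 21.8) + 20.9 = 17.556
Difference = 17.556 − 17.10 = 0.46

0.46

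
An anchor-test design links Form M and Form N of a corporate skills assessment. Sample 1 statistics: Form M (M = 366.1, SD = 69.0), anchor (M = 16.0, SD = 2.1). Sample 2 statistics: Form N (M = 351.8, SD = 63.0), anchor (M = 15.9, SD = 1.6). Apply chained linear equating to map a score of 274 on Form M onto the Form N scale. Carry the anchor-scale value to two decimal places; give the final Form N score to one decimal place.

245.5

Form M → anchor (Sample 1): v = (2.1/69.0)(274 − 366.1) + 16.0 = 13.20
anchor → Form N (Sample 2): y = (63.0/1.6)(13.20 − 15.9) + 351.8 = 245.5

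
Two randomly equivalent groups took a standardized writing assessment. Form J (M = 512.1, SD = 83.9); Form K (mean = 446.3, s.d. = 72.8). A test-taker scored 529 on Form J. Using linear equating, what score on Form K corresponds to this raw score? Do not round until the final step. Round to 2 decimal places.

460.96

Linear equating: y = (SD_Y/SD_X)(x − M_X) + M_Y
y = (72.8/83.9)(529 − 512.1) + 446.3
y = 0.867700 × 16.9 + 446.3 = 14.6641 + 446.3 = 460.96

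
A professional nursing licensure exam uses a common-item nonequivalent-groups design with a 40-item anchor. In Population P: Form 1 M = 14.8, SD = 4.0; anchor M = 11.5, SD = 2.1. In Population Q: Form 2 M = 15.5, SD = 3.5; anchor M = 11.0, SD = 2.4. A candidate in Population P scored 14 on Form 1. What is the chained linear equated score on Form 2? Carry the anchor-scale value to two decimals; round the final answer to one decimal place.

15.6

Form 1 → anchor (Population P): v = (2.1/4.0)(14 − 14.8) + 11.5 = 11.08
anchor → Form 2 (Population Q): y = (3.5/2.4)(11.08 − 11.0) + 15.5 = 15.6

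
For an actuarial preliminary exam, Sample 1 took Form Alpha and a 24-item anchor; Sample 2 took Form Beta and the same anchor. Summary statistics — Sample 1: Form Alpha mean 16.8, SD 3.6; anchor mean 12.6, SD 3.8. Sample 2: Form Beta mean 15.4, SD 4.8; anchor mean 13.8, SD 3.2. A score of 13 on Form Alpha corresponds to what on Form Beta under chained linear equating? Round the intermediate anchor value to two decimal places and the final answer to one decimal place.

7.6

Form Alpha → anchor (Sample 1): v = (3.8/3.6)(13 − 16.8) + 12.6 = 8.59
anchor → Form Beta (Sample 2): y = (4.8/3.2)(8.59 − 13.8) + 15.4 = 7.6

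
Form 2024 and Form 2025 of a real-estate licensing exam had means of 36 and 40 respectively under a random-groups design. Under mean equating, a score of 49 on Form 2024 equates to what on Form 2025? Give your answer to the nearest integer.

53

Mean equating: y = x + (M_Y − M_X) = 49 + (40 − 36) = 53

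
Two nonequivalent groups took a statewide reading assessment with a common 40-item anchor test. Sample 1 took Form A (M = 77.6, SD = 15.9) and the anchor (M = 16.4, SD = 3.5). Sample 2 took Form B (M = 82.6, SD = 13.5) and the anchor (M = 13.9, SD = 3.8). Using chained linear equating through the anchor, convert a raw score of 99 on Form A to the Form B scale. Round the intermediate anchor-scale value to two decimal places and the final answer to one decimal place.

Form A → anchor (Sample 1): v = (3.5/15.9)(99 − 77.6) + 16.4 = 21.11
anchor → Form B (Sample 2): y = (13.5/3.8)(21.11 − 13.9) + 82.6 = 108.2

108.2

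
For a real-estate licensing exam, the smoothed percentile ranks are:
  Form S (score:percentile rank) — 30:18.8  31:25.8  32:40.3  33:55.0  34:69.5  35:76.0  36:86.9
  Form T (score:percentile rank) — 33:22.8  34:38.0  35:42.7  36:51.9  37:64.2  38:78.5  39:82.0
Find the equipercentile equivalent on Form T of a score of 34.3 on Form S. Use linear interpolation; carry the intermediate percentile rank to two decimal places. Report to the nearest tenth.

37.5

PR of 34.3 on Form S: 69.5 + (34.3 − 34)/(35 − 34) × (76.0 − 69.5) = 71.45
On Form T, PR 71.45 falls between score 37 (PR 64.2) and 38 (PR 78.5).
Interpolate: 37 + (71.45 − 64.2)/(78.5 − 64.2) × (38 − 37) = 37.5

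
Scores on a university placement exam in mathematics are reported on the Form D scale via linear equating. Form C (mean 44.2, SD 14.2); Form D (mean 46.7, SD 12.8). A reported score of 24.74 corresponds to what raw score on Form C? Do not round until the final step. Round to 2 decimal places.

Invert y = (SD_Y/SD_X)(x − M_X) + M_Y:
x = (SD_X/SD_Y)(y − M_Y) + M_X = (14.2/12.8)(24.74 − 46.7) + 44.2
x = 1.109375 × -21.960 + 44.2 = 19.84

19.84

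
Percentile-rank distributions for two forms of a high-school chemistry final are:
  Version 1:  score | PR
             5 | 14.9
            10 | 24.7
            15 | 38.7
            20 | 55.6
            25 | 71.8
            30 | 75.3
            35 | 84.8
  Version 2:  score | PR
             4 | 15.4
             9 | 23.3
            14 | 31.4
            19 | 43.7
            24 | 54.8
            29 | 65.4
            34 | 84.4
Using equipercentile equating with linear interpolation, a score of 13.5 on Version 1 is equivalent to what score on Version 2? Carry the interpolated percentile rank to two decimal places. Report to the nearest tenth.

PR of 13.5 on Version 1: 24.7 + (13.5 − 10)/(15 − 10) × (38.7 − 24.7) = 34.50
On Version 2, PR 34.50 falls between score 14 (PR 31.4) and 19 (PR 43.7).
Interpolate: 14 + (34.50 − 31.4)/(43.7 − 31.4) × (19 − 14) = 15.3

15.3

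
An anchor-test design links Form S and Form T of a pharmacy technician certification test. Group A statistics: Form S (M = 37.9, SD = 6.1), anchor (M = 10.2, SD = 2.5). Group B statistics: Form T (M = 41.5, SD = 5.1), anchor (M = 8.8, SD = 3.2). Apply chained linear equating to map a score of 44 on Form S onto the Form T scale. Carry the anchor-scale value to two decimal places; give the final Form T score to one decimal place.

47.7

Form S → anchor (Group A): v = (2.5/6.1)(44 − 37.9) + 10.2 = 12.70
anchor → Form T (Group B): y = (5.1/3.2)(12.70 − 8.8) + 41.5 = 47.7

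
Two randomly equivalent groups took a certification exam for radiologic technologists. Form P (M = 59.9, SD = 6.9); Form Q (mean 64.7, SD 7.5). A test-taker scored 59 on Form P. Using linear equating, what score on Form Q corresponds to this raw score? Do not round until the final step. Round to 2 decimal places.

Linear equating: y = (SD_Y/SD_X)(x − M_X) + M_Y
y = (7.5/6.9)(59 − 59.9) + 64.7
y = 1.086957 × -0.9 + 64.7 = -0.9783 + 64.7 = 63.72

63.72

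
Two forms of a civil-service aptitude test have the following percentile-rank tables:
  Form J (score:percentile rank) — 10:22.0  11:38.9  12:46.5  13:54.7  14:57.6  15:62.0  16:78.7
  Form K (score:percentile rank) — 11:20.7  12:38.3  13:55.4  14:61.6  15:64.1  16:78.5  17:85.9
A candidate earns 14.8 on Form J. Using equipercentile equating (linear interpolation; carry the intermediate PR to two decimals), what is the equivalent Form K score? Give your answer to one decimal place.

PR of 14.8 on Form J: 57.6 + (14.8 − 14)/(15 − 14) × (62.0 − 57.6) = 61.12
On Form K, PR 61.12 falls between score 13 (PR 55.4) and 14 (PR 61.6).
Interpolate: 13 + (61.12 − 55.4)/(61.6 − 55.4) × (14 − 13) = 13.9

13.9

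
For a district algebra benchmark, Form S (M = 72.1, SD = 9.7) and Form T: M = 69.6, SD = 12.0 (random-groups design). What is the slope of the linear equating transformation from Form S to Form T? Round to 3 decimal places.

A = SD_Y / SD_X = 12.0 / 9.7 = 1.237

1.237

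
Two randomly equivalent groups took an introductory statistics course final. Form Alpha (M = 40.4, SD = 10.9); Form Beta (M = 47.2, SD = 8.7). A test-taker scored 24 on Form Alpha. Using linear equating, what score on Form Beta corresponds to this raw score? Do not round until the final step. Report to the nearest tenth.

Linear equating: y = (SD_Y/SD_X)(x − M_X) + M_Y
y = (8.7/10.9)(24 − 40.4) + 47.2
y = 0.798165 × -16.4 + 47.2 = -13.0899 + 47.2 = 34.1

34.1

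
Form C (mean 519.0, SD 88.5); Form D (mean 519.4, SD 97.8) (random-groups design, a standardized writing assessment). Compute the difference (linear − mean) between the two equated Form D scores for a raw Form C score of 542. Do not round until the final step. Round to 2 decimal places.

Mean-equated: 542 + (519.4 − 519.0) = 542.40
Linear-equated: (97.8/88.5)(542 − 519.0) + 519.4 = 544.817
Difference = 544.817 − 542.40 = 2.42

2.42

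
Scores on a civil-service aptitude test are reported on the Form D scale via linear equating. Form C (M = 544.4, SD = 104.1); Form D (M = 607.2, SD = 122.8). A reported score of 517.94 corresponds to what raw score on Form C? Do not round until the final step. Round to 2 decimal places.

Invert y = (SD_Y/SD_X)(x − M_X) + M_Y:
x = (SD_X/SD_Y)(y − M_Y) + M_X = (104.1/122.8)(517.94 − 607.2) + 544.4
x = 0.847720 × -89.260 + 544.4 = 468.73

468.73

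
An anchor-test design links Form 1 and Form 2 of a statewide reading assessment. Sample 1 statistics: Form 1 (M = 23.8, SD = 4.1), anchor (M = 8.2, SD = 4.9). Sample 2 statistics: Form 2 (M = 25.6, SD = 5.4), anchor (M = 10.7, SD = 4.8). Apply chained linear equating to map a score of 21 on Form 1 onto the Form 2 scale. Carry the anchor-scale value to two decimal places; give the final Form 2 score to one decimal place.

Form 1 → anchor (Sample 1): v = (4.9/4.1)(21 − 23.8) + 8.2 = 4.85
anchor → Form 2 (Sample 2): y = (5.4/4.8)(4.85 − 10.7) + 25.6 = 19.0

19.0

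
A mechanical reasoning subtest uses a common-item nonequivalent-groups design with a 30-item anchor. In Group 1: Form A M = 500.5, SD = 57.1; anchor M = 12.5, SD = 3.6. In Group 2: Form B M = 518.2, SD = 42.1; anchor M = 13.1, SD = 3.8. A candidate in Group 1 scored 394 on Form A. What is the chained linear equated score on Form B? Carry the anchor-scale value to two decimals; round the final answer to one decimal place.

Form A → anchor (Group 1): v = (3.6/57.1)(394 − 500.5) + 12.5 = 5.79
anchor → Form B (Group 2): y = (42.1/3.8)(5.79 − 13.1) + 518.2 = 437.2

437.2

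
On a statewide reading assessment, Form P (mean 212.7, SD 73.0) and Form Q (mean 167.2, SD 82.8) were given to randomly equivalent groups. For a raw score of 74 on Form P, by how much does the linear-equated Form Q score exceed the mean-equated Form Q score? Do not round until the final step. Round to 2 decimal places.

-18.62

Mean-equated: 74 + (167.2 − 212.7) = 28.50
Linear-equated: (82.8/73.0)(74 − 212.7) + 167.2 = 9.880
Difference = 9.880 − 28.50 = -18.62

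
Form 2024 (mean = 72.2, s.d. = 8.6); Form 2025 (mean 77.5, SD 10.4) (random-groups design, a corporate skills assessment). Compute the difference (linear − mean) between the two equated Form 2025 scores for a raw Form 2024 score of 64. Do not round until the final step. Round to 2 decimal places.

-1.72

Mean-equated: 64 + (77.5 − 72.2) = 69.30
Linear-equated: (10.4/8.6)(64 − 72.2) + 77.5 = 67.584
Difference = 67.584 − 69.30 = -1.72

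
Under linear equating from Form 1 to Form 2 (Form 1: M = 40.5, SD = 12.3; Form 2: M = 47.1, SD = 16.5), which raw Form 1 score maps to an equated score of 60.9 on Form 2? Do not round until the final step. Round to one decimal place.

Invert y = (SD_Y/SD_X)(x − M_X) + M_Y:
x = (SD_X/SD_Y)(y − M_Y) + M_X = (12.3/16.5)(60.9 − 47.1) + 40.5
x = 0.745455 × 13.800 + 40.5 = 50.8

50.8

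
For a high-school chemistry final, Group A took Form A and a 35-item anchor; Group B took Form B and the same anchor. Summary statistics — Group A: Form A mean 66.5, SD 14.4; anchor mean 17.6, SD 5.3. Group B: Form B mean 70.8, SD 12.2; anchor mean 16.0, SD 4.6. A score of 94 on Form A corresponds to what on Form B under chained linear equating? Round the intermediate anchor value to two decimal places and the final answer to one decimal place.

101.9

Form A → anchor (Group A): v = (5.3/14.4)(94 − 66.5) + 17.6 = 27.72
anchor → Form B (Group B): y = (12.2/4.6)(27.72 − 16.0) + 70.8 = 101.9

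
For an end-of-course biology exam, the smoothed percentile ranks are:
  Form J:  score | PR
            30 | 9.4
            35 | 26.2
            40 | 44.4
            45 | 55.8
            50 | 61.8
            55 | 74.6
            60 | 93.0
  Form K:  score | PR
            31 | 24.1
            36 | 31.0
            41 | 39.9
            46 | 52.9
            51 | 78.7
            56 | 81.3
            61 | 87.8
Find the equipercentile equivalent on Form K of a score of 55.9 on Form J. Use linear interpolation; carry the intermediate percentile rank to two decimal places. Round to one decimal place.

50.8

PR of 55.9 on Form J: 74.6 + (55.9 − 55)/(60 − 55) × (93.0 − 74.6) = 77.91
On Form K, PR 77.91 falls between score 46 (PR 52.9) and 51 (PR 78.7).
Interpolate: 46 + (77.91 − 52.9)/(78.7 − 52.9) × (51 − 46) = 50.8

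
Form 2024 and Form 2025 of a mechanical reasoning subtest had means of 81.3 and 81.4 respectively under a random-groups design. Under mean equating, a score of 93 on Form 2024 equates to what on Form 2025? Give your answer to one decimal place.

Mean equating: y = x + (M_Y − M_X) = 93 + (81.4 − 81.3) = 93.1

93.1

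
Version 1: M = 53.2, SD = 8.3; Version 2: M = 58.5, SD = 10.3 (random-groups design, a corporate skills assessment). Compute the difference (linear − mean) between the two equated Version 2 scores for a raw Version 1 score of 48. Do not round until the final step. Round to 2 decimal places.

Mean-equated: 48 + (58.5 − 53.2) = 53.30
Linear-equated: (10.3/8.3)(48 − 53.2) + 58.5 = 52.047
Difference = 52.047 − 53.30 = -1.25

-1.25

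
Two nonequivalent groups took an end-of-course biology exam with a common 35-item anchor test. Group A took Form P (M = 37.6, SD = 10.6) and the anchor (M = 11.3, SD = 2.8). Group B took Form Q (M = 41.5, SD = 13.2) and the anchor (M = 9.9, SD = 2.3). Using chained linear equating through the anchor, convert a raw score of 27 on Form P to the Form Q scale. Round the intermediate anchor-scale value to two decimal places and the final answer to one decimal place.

Form P → anchor (Group A): v = (2.8/10.6)(27 − 37.6) + 11.3 = 8.50
anchor → Form Q (Group B): y = (13.2/2.3)(8.50 − 9.9) + 41.5 = 33.5

33.5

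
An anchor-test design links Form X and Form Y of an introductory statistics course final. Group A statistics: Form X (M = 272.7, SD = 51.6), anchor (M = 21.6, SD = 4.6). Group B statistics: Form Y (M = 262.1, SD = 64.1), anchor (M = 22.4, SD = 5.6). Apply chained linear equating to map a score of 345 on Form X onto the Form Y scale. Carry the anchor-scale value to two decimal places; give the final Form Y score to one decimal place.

326.8

Form X → anchor (Group A): v = (4.6/51.6)(345 − 272.7) + 21.6 = 28.05
anchor → Form Y (Group B): y = (64.1/5.6)(28.05 − 22.4) + 262.1 = 326.8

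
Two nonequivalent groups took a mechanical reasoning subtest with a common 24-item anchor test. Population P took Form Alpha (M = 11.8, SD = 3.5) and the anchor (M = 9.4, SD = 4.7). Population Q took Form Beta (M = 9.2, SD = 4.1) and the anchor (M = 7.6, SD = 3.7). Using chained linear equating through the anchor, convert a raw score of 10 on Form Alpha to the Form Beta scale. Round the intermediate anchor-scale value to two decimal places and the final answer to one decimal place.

8.5

Form Alpha → anchor (Population P): v = (4.7/3.5)(10 − 11.8) + 9.4 = 6.98
anchor → Form Beta (Population Q): y = (4.1/3.7)(6.98 − 7.6) + 9.2 = 8.5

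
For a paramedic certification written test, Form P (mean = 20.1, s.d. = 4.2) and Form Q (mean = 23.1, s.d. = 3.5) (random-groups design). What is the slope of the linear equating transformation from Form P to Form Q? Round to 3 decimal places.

0.833

A = SD_Y / SD_X = 3.5 / 4.2 = 0.833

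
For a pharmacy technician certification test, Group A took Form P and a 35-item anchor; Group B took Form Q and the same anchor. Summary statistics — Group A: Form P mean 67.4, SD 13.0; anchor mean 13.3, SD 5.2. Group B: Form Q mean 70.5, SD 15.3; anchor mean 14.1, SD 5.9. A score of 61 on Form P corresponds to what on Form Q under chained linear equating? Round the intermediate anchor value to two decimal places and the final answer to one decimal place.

61.8

Form P → anchor (Group A): v = (5.2/13.0)(61 − 67.4) + 13.3 = 10.74
anchor → Form Q (Group B): y = (15.3/5.9)(10.74 − 14.1) + 70.5 = 61.8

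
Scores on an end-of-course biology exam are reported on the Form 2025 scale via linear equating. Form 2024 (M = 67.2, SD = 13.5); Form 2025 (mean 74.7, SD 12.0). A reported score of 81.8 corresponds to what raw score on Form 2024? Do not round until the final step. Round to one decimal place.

Invert y = (SD_Y/SD_X)(x − M_X) + M_Y:
x = (SD_X/SD_Y)(y − M_Y) + M_X = (13.5/12.0)(81.8 − 74.7) + 67.2
x = 1.125000 × 7.100 + 67.2 = 75.2

75.2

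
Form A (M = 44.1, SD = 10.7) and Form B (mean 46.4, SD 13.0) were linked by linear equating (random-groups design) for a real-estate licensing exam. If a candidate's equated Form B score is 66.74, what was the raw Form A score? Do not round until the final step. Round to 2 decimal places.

60.84

Invert y = (SD_Y/SD_X)(x − M_X) + M_Y:
x = (SD_X/SD_Y)(y − M_Y) + M_X = (10.7/13.0)(66.74 − 46.4) + 44.1
x = 0.823077 × 20.340 + 44.1 = 60.84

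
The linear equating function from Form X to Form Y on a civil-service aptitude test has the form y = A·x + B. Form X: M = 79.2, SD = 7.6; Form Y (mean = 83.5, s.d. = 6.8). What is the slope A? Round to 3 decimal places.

A = SD_Y / SD_X = 6.8 / 7.6 = 0.895

0.895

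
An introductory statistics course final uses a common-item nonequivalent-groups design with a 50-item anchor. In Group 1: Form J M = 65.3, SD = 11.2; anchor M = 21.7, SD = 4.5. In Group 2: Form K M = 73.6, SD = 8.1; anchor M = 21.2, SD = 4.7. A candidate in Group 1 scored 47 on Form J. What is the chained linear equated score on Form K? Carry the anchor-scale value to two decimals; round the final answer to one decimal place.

Form J → anchor (Group 1): v = (4.5/11.2)(47 − 65.3) + 21.7 = 14.35
anchor → Form K (Group 2): y = (8.1/4.7)(14.35 − 21.2) + 73.6 = 61.8

61.8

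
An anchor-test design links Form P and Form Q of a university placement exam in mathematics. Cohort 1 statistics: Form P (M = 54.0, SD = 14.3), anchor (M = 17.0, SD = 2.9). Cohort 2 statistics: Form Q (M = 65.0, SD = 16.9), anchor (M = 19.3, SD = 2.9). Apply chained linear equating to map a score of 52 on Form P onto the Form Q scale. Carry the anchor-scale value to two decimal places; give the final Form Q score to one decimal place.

49.2

Form P → anchor (Cohort 1): v = (2.9/14.3)(52 − 54.0) + 17.0 = 16.59
anchor → Form Q (Cohort 2): y = (16.9/2.9)(16.59 − 19.3) + 65.0 = 49.2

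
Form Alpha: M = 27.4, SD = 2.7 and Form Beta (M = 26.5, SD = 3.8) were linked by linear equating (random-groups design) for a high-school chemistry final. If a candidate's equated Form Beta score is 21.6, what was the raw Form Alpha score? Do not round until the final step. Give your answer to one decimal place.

23.9

Invert y = (SD_Y/SD_X)(x − M_X) + M_Y:
x = (SD_X/SD_Y)(y − M_Y) + M_X = (2.7/3.8)(21.6 − 26.5) + 27.4
x = 0.710526 × -4.900 + 27.4 = 23.9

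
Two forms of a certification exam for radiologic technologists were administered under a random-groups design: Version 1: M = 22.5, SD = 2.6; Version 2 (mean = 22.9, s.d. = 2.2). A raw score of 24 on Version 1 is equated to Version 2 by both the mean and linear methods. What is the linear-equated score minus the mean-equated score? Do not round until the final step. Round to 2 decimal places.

-0.23

Mean-equated: 24 + (22.9 − 22.5) = 24.40
Linear-equated: (2.2/2.6)(24 − 22.5) + 22.9 = 24.169
Difference = 24.169 − 24.40 = -0.23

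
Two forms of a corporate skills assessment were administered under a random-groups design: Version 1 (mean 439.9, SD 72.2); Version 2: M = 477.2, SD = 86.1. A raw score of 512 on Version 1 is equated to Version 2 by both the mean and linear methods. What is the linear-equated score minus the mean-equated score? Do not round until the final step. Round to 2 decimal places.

Mean-equated: 512 + (477.2 − 439.9) = 549.30
Linear-equated: (86.1/72.2)(512 − 439.9) + 477.2 = 563.181
Difference = 563.181 − 549.30 = 13.88

13.88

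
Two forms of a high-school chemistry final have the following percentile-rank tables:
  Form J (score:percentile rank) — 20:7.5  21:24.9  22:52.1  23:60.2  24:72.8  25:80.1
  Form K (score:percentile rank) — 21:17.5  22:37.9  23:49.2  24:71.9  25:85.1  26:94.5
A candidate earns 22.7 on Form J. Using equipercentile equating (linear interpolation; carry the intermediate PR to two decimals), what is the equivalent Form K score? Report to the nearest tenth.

23.4

PR of 22.7 on Form J: 52.1 + (22.7 − 22)/(23 − 22) × (60.2 − 52.1) = 57.77
On Form K, PR 57.77 falls between score 23 (PR 49.2) and 24 (PR 71.9).
Interpolate: 23 + (57.77 − 49.2)/(71.9 − 49.2) × (24 − 23) = 23.4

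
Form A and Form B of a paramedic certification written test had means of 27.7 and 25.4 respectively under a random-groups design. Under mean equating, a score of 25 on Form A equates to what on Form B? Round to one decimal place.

22.7

Mean equating: y = x + (M_Y − M_X) = 25 + (25.4 − 27.7) = 22.7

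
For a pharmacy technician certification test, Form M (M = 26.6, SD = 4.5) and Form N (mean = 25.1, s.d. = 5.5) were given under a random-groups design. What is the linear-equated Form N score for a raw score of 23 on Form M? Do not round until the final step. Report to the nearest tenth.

20.7

Linear equating: y = (SD_Y/SD_X)(x − M_X) + M_Y
y = (5.5/4.5)(23 − 26.6) + 25.1
y = 1.222222 × -3.6 + 25.1 = -4.4000 + 25.1 = 20.7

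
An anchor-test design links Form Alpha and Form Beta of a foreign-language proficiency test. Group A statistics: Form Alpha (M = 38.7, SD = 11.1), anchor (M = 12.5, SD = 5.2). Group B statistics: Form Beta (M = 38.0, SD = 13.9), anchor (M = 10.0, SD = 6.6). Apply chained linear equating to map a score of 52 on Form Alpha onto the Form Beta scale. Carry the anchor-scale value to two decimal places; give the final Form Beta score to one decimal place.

Form Alpha → anchor (Group A): v = (5.2/11.1)(52 − 38.7) + 12.5 = 18.73
anchor → Form Beta (Group B): y = (13.9/6.6)(18.73 − 10.0) + 38.0 = 56.4

56.4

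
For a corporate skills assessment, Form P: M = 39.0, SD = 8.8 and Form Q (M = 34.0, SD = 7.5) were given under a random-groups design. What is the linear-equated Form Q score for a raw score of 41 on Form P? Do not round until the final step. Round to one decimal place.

35.7

Linear equating: y = (SD_Y/SD_X)(x − M_X) + M_Y
y = (7.5/8.8)(41 − 39.0) + 34.0
y = 0.852273 × 2.0 + 34.0 = 1.7045 + 34.0 = 35.7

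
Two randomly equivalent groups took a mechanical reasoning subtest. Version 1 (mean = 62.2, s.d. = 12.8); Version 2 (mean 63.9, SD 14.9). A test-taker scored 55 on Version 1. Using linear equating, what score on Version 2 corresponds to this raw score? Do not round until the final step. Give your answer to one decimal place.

55.5

Linear equating: y = (SD_Y/SD_X)(x − M_X) + M_Y
y = (14.9/12.8)(55 − 62.2) + 63.9
y = 1.164062 × -7.2 + 63.9 = -8.3813 + 63.9 = 55.5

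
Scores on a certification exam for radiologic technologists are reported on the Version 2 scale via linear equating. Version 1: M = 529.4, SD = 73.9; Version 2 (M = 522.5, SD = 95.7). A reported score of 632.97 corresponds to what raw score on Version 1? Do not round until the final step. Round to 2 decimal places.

Invert y = (SD_Y/SD_X)(x − M_X) + M_Y:
x = (SD_X/SD_Y)(y − M_Y) + M_X = (73.9/95.7)(632.97 − 522.5) + 529.4
x = 0.772205 × 110.470 + 529.4 = 614.71

614.71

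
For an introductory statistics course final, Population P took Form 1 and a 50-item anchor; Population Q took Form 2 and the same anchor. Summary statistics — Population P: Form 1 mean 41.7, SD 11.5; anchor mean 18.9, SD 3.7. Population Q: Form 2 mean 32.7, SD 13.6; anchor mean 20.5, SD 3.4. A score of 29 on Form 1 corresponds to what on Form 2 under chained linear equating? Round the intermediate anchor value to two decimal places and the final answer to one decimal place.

9.9

Form 1 → anchor (Population P): v = (3.7/11.5)(29 − 41.7) + 18.9 = 14.81
anchor → Form 2 (Population Q): y = (13.6/3.4)(14.81 − 20.5) + 32.7 = 9.9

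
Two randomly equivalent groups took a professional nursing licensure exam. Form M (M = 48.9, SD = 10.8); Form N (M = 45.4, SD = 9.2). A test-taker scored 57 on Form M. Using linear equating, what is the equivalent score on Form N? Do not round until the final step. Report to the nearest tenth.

52.3

Linear equating: y = (SD_Y/SD_X)(x − M_X) + M_Y
y = (9.2/10.8)(57 − 48.9) + 45.4
y = 0.851852 × 8.1 + 45.4 = 6.9000 + 45.4 = 52.3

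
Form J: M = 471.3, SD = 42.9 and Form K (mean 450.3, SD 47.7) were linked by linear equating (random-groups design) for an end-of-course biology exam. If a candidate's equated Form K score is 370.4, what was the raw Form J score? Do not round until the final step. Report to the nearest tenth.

Invert y = (SD_Y/SD_X)(x − M_X) + M_Y:
x = (SD_X/SD_Y)(y − M_Y) + M_X = (42.9/47.7)(370.4 − 450.3) + 471.3
x = 0.899371 × -79.900 + 471.3 = 399.4

399.4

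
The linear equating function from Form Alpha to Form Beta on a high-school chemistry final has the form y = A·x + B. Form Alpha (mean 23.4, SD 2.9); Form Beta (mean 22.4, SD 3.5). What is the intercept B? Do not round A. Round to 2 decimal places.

-5.84

A = SD_Y / SD_X = 3.5 / 2.9 = 1.206897
B = M_Y − A·M_X = 22.4 − 1.206897 × 23.4 = -5.84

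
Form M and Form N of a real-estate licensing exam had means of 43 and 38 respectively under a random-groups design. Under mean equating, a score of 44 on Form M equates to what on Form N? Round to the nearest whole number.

39

Mean equating: y = x + (M_Y − M_X) = 44 + (38 − 43) = 39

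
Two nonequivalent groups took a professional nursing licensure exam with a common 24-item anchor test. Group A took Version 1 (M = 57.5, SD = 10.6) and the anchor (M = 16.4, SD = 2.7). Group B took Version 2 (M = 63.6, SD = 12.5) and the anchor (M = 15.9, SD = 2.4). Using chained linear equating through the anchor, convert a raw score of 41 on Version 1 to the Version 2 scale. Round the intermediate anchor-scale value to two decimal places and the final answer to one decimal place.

Version 1 → anchor (Group A): v = (2.7/10.6)(41 − 57.5) + 16.4 = 12.20
anchor → Version 2 (Group B): y = (12.5/2.4)(12.20 − 15.9) + 63.6 = 44.3

44.3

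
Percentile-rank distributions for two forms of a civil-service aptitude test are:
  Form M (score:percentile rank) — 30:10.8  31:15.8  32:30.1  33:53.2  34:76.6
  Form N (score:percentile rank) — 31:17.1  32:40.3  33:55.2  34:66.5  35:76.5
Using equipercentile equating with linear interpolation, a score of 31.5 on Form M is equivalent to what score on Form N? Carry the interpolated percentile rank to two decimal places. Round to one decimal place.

PR of 31.5 on Form M: 15.8 + (31.5 − 31)/(32 − 31) × (30.1 − 15.8) = 22.95
On Form N, PR 22.95 falls between score 31 (PR 17.1) and 32 (PR 40.3).
Interpolate: 31 + (22.95 − 17.1)/(40.3 − 17.1) × (32 − 31) = 31.3

31.3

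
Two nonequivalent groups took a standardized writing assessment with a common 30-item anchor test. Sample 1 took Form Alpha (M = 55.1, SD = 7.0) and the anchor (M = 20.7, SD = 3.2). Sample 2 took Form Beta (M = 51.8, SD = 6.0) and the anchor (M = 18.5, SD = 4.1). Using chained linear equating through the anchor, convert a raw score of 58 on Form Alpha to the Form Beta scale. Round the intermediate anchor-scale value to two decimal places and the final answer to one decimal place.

57.0

Form Alpha → anchor (Sample 1): v = (3.2/7.0)(58 − 55.1) + 20.7 = 22.03
anchor → Form Beta (Sample 2): y = (6.0/4.1)(22.03 − 18.5) + 51.8 = 57.0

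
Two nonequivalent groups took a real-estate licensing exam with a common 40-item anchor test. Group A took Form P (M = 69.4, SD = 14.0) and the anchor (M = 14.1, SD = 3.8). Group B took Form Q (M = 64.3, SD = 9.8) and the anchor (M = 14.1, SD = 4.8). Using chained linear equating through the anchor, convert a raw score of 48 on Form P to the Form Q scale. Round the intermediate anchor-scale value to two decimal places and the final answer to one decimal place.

Form P → anchor (Group A): v = (3.8/14.0)(48 − 69.4) + 14.1 = 8.29
anchor → Form Q (Group B): y = (9.8/4.8)(8.29 − 14.1) + 64.3 = 52.4

52.4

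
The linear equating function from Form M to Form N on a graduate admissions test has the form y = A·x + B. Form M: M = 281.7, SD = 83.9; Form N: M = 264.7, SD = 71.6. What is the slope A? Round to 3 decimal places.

0.853

A = SD_Y / SD_X = 71.6 / 83.9 = 0.853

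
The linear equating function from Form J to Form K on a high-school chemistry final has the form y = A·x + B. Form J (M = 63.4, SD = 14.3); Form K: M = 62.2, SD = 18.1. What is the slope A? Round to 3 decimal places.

A = SD_Y / SD_X = 18.1 / 14.3 = 1.266

1.266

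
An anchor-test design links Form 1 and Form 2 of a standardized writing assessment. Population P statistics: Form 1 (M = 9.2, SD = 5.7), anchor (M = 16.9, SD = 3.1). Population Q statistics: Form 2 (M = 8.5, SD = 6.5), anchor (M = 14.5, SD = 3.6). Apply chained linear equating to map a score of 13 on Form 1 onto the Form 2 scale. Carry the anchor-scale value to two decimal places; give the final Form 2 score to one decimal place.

16.6

Form 1 → anchor (Population P): v = (3.1/5.7)(13 − 9.2) + 16.9 = 18.97
anchor → Form 2 (Population Q): y = (6.5/3.6)(18.97 − 14.5) + 8.5 = 16.6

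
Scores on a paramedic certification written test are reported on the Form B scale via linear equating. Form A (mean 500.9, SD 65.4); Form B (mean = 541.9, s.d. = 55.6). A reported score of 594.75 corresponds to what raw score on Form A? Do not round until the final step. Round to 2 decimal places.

Invert y = (SD_Y/SD_X)(x − M_X) + M_Y:
x = (SD_X/SD_Y)(y − M_Y) + M_X = (65.4/55.6)(594.75 − 541.9) + 500.9
x = 1.176259 × 52.850 + 500.9 = 563.07

563.07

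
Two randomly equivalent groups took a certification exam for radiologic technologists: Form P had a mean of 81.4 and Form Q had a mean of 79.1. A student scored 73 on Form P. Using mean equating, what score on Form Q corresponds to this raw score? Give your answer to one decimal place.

Mean equating: y = x + (M_Y − M_X) = 73 + (79.1 − 81.4) = 70.7

70.7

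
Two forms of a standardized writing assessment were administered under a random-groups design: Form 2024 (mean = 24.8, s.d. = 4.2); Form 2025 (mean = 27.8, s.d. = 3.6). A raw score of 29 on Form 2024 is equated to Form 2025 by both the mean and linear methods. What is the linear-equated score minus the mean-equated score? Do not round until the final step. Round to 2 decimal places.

-0.60

Mean-equated: 29 + (27.8 − 24.8) = 32.00
Linear-equated: (3.6/4.2)(29 − 24.8) + 27.8 = 31.400
Difference = 31.400 − 32.00 = -0.60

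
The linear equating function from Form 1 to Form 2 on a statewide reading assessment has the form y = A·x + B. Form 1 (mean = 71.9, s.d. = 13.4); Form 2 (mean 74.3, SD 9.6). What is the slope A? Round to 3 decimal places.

A = SD_Y / SD_X = 9.6 / 13.4 = 0.716

0.716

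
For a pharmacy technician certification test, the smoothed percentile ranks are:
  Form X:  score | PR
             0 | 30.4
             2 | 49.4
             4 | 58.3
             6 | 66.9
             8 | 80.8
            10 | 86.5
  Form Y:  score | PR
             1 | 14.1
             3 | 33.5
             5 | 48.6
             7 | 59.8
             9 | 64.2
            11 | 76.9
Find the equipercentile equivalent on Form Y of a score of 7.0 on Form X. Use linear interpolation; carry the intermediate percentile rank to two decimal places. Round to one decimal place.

PR of 7.0 on Form X: 66.9 + (7.0 − 6)/(8 − 6) × (80.8 − 66.9) = 73.85
On Form Y, PR 73.85 falls between score 9 (PR 64.2) and 11 (PR 76.9).
Interpolate: 9 + (73.85 − 64.2)/(76.9 − 64.2) × (11 − 9) = 10.5

10.5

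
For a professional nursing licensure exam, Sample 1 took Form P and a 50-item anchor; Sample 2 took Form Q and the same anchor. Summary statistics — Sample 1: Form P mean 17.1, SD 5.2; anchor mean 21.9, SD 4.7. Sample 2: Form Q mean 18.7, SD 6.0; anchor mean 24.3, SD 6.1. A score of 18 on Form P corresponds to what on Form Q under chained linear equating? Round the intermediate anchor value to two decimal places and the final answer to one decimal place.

17.1

Form P → anchor (Sample 1): v = (4.7/5.2)(18 − 17.1) + 21.9 = 22.71
anchor → Form Q (Sample 2): y = (6.0/6.1)(22.71 − 24.3) + 18.7 = 17.1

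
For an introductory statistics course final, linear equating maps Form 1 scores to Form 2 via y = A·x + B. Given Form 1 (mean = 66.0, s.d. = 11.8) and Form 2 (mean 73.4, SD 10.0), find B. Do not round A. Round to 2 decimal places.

17.47

A = SD_Y / SD_X = 10.0 / 11.8 = 0.847458
B = M_Y − A·M_X = 73.4 − 0.847458 × 66.0 = 17.47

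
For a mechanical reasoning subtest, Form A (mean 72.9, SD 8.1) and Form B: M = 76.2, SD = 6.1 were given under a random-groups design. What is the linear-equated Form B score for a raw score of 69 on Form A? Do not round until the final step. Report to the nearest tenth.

Linear equating: y = (SD_Y/SD_X)(x − M_X) + M_Y
y = (6.1/8.1)(69 − 72.9) + 76.2
y = 0.753086 × -3.9 + 76.2 = -2.9370 + 76.2 = 73.3

73.3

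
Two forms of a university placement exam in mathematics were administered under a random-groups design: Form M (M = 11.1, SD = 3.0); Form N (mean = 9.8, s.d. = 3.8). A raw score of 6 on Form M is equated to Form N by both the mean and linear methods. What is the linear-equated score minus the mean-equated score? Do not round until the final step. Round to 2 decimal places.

Mean-equated: 6 + (9.8 − 11.1) = 4.70
Linear-equated: (3.8/3.0)(6 − 11.1) + 9.8 = 3.340
Difference = 3.340 − 4.70 = -1.36

-1.36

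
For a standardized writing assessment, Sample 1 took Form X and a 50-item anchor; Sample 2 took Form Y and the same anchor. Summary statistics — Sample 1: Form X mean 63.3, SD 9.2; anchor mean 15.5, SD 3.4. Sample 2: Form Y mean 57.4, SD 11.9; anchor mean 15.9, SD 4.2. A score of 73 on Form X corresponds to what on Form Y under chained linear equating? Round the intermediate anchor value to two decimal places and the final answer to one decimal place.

Form X → anchor (Sample 1): v = (3.4/9.2)(73 − 63.3) + 15.5 = 19.08
anchor → Form Y (Sample 2): y = (11.9/4.2)(19.08 − 15.9) + 57.4 = 66.4

66.4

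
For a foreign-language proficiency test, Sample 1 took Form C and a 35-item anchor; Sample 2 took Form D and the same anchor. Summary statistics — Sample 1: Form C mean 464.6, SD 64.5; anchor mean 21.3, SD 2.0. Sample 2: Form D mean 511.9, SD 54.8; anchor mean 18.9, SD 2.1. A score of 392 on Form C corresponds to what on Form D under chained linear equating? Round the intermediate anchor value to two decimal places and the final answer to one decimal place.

Form C → anchor (Sample 1): v = (2.0/64.5)(392 − 464.6) + 21.3 = 19.05
anchor → Form D (Sample 2): y = (54.8/2.1)(19.05 − 18.9) + 511.9 = 515.8

515.8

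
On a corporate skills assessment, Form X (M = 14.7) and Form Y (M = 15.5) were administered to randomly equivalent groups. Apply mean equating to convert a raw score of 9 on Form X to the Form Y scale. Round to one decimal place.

Mean equating: y = x + (M_Y − M_X) = 9 + (15.5 − 14.7) = 9.8

9.8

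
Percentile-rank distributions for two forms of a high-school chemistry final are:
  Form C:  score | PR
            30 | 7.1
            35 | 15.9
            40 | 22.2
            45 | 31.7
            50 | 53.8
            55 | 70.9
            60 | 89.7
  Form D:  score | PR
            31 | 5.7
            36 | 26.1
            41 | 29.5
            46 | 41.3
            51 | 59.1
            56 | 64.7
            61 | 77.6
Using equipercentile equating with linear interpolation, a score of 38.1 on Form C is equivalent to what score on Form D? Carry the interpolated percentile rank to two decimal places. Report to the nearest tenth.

34.5

PR of 38.1 on Form C: 15.9 + (38.1 − 35)/(40 − 35) × (22.2 − 15.9) = 19.81
On Form D, PR 19.81 falls between score 31 (PR 5.7) and 36 (PR 26.1).
Interpolate: 31 + (19.81 − 5.7)/(26.1 − 5.7) × (36 − 31) = 34.5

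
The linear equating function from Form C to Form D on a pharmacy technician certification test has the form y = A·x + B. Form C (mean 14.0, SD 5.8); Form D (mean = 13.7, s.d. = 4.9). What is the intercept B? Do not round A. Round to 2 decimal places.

A = SD_Y / SD_X = 4.9 / 5.8 = 0.844828
B = M_Y − A·M_X = 13.7 − 0.844828 × 14.0 = 1.87

1.87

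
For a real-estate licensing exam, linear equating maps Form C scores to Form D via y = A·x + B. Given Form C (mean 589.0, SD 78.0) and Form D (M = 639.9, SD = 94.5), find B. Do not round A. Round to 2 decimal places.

A = SD_Y / SD_X = 94.5 / 78.0 = 1.211538
B = M_Y − A·M_X = 639.9 − 1.211538 × 589.0 = -73.70

-73.70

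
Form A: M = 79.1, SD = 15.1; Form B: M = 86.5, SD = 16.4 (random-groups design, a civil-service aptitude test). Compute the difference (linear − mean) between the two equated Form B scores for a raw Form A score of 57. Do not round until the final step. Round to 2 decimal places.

Mean-equated: 57 + (86.5 − 79.1) = 64.40
Linear-equated: (16.4/15.1)(57 − 79.1) + 86.5 = 62.497
Difference = 62.497 − 64.40 = -1.90

-1.90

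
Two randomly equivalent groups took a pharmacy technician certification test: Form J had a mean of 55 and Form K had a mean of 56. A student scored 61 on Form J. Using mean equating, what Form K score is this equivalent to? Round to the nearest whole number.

Mean equating: y = x + (M_Y − M_X) = 61 + (56 − 55) = 62

62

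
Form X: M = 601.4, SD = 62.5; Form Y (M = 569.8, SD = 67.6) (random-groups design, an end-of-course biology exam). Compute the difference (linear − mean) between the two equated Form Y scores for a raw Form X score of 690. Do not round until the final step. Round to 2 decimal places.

7.23

Mean-equated: 690 + (569.8 − 601.4) = 658.40
Linear-equated: (67.6/62.5)(690 − 601.4) + 569.8 = 665.630
Difference = 665.630 − 658.40 = 7.23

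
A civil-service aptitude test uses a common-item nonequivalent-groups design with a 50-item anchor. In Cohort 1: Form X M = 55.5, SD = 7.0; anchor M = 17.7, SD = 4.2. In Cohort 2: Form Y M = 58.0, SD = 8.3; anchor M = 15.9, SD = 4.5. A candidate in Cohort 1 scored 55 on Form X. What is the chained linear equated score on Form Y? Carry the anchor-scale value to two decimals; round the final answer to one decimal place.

60.8

Form X → anchor (Cohort 1): v = (4.2/7.0)(55 − 55.5) + 17.7 = 17.40
anchor → Form Y (Cohort 2): y = (8.3/4.5)(17.40 − 15.9) + 58.0 = 60.8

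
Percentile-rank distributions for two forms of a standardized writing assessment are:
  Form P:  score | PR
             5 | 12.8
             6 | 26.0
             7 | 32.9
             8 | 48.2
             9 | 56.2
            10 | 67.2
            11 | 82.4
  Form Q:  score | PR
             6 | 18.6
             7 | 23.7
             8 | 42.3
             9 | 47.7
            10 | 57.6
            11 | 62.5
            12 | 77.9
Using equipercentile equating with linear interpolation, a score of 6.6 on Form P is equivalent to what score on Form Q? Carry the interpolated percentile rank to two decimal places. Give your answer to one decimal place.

PR of 6.6 on Form P: 26.0 + (6.6 − 6)/(7 − 6) × (32.9 − 26.0) = 30.14
On Form Q, PR 30.14 falls between score 7 (PR 23.7) and 8 (PR 42.3).
Interpolate: 7 + (30.14 − 23.7)/(42.3 − 23.7) × (8 − 7) = 7.3

7.3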